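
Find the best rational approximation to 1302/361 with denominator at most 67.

Expand x = 1302/361 as a continued fraction with the Euclidean algorithm:
  1302 = 3*361 + 219, so a_0 = 3.
  361 = 1*219 + 142, so a_1 = 1.
  219 = 1*142 + 77, so a_2 = 1.
  142 = 1*77 + 65, so a_3 = 1.
  77 = 1*65 + 12, so a_4 = 1.
  65 = 5*12 + 5, so a_5 = 5.
  12 = 2*5 + 2, so a_6 = 2.
  5 = 2*2 + 1, so a_7 = 2.
  2 = 2*1 + 0, so a_8 = 2.
so x = [3; 1, 1, 1, 1, 5, 2, 2, 2].
Convergents (p_i = a_i*p_{i-1} + p_{i-2}, q_i = a_i*q_{i-1} + q_{i-2} with p_{-2}=0, p_{-1}=1, q_{-2}=1, q_{-1}=0), until the denominator exceeds 67:
  i=0: a_0=3, p_0 = 3*1 + 0 = 3, q_0 = 3*0 + 1 = 1.
  i=1: a_1=1, p_1 = 1*3 + 1 = 4, q_1 = 1*1 + 0 = 1.
  i=2: a_2=1, p_2 = 1*4 + 3 = 7, q_2 = 1*1 + 1 = 2.
  i=3: a_3=1, p_3 = 1*7 + 4 = 11, q_3 = 1*2 + 1 = 3.
  i=4: a_4=1, p_4 = 1*11 + 7 = 18, q_4 = 1*3 + 2 = 5.
  i=5: a_5=5, p_5 = 5*18 + 11 = 101, q_5 = 5*5 + 3 = 28.
  i=6: a_6=2, p_6 = 2*101 + 18 = 220, q_6 = 2*28 + 5 = 61.
  i=7: a_7=2, p_7 = 2*220 + 101 = 541, q_7 = 2*61 + 28 = 150.
q_7 = 150 > 67, so the last convergent with denominator <= 67 is p_6/q_6 = 220/61.
The closest fraction with denominator <= 67 is either p_6/q_6 or the intermediate fraction (k*p_6 + p_5)/(k*q_6 + q_5) with the largest k >= 1 whose denominator stays <= 67; these approach x as k grows, and every other convergent or intermediate fraction in range is farther away.
Largest k: floor((67 - q_5)/q_6) = floor((67 - 28)/61) = 0.
Since k = 0, no intermediate fraction beyond p_6/q_6 has denominator <= 67, so the convergent 220/61 is the closest (its error is |1302*61 - 220*361|/(361*61) = 2/22021).

220/61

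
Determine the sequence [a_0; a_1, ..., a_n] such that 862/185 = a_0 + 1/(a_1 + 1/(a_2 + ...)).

Run the Euclidean algorithm on 862 and 185; the successive quotients are the partial quotients a_0, a_1, ... (each step inverts the fractional part left over by the previous one):
  862 = 4*185 + 122, so a_0 = 4.
  185 = 1*122 + 63, so a_1 = 1.
  122 = 1*63 + 59, so a_2 = 1.
  63 = 1*59 + 4, so a_3 = 1.
  59 = 14*4 + 3, so a_4 = 14.
  4 = 1*3 + 1, so a_5 = 1.
  3 = 3*1 + 0, so a_6 = 3.
The remainder reaches 0 after 7 divisions, so the expansion has 7 partial quotients, read off in order.

[4; 1, 1, 1, 14, 1, 3]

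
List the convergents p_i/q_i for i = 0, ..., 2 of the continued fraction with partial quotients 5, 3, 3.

5/1, 16/3, 53/10

Using the convergent recurrence p_i = a_i*p_{i-1} + p_{i-2}, q_i = a_i*q_{i-1} + q_{i-2} with p_{-2}=0, p_{-1}=1, q_{-2}=1, q_{-1}=0:
  i=0: a_0=5, p_0 = 5*1 + 0 = 5, q_0 = 5*0 + 1 = 1.
  i=1: a_1=3, p_1 = 3*5 + 1 = 16, q_1 = 3*1 + 0 = 3.
  i=2: a_2=3, p_2 = 3*16 + 5 = 53, q_2 = 3*3 + 1 = 10.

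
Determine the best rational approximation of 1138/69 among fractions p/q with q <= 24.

Expand x = 1138/69 as a continued fraction with the Euclidean algorithm:
  1138 = 16*69 + 34, so a_0 = 16.
  69 = 2*34 + 1, so a_1 = 2.
  34 = 34*1 + 0, so a_2 = 34.
so x = [16; 2, 34].
Convergents (p_i = a_i*p_{i-1} + p_{i-2}, q_i = a_i*q_{i-1} + q_{i-2} with p_{-2}=0, p_{-1}=1, q_{-2}=1, q_{-1}=0), until the denominator exceeds 24:
  i=0: a_0=16, p_0 = 16*1 + 0 = 16, q_0 = 16*0 + 1 = 1.
  i=1: a_1=2, p_1 = 2*16 + 1 = 33, q_1 = 2*1 + 0 = 2.
  i=2: a_2=34, p_2 = 34*33 + 16 = 1138, q_2 = 34*2 + 1 = 69.
q_2 = 69 > 24, so the last convergent with denominator <= 24 is p_1/q_1 = 33/2.
The closest fraction with denominator <= 24 is either p_1/q_1 or the intermediate fraction (k*p_1 + p_0)/(k*q_1 + q_0) with the largest k >= 1 whose denominator stays <= 24; these approach x as k grows, and every other convergent or intermediate fraction in range is farther away.
Largest k: floor((24 - q_0)/q_1) = floor((24 - 1)/2) = 11.
That gives (11*33 + 16)/(11*2 + 1) = 379/23.
Compare the errors: |x - 33/2| = |1138*2 - 33*69|/(69*2) = 1/138, and |x - 379/23| = |1138*23 - 379*69|/(69*23) = 23/1587.
Cross-multiplying, 1*1587 = 1587 < 3174 = 23*138, so 1/138 is smaller: the convergent 33/2 is closer to x than 379/23.

33/2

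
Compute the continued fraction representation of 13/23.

[0; 1, 1, 3, 3]

Run the Euclidean algorithm on 13 and 23; the successive quotients are the partial quotients a_0, a_1, ... (each step inverts the fractional part left over by the previous one):
  13 = 0*23 + 13, so a_0 = 0.
  23 = 1*13 + 10, so a_1 = 1.
  13 = 1*10 + 3, so a_2 = 1.
  10 = 3*3 + 1, so a_3 = 3.
  3 = 3*1 + 0, so a_4 = 3.
The remainder reaches 0 after 5 divisions, so the expansion has 5 partial quotients, read off in order.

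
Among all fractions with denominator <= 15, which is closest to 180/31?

Expand x = 180/31 as a continued fraction with the Euclidean algorithm:
  180 = 5*31 + 25, so a_0 = 5.
  31 = 1*25 + 6, so a_1 = 1.
  25 = 4*6 + 1, so a_2 = 4.
  6 = 6*1 + 0, so a_3 = 6.
so x = [5; 1, 4, 6].
Convergents (p_i = a_i*p_{i-1} + p_{i-2}, q_i = a_i*q_{i-1} + q_{i-2} with p_{-2}=0, p_{-1}=1, q_{-2}=1, q_{-1}=0), until the denominator exceeds 15:
  i=0: a_0=5, p_0 = 5*1 + 0 = 5, q_0 = 5*0 + 1 = 1.
  i=1: a_1=1, p_1 = 1*5 + 1 = 6, q_1 = 1*1 + 0 = 1.
  i=2: a_2=4, p_2 = 4*6 + 5 = 29, q_2 = 4*1 + 1 = 5.
  i=3: a_3=6, p_3 = 6*29 + 6 = 180, q_3 = 6*5 + 1 = 31.
q_3 = 31 > 15, so the last convergent with denominator <= 15 is p_2/q_2 = 29/5.
The closest fraction with denominator <= 15 is either p_2/q_2 or the intermediate fraction (k*p_2 + p_1)/(k*q_2 + q_1) with the largest k >= 1 whose denominator stays <= 15; these approach x as k grows, and every other convergent or intermediate fraction in range is farther away.
Largest k: floor((15 - q_1)/q_2) = floor((15 - 1)/5) = 2.
That gives (2*29 + 6)/(2*5 + 1) = 64/11.
Compare the errors: |x - 29/5| = |180*5 - 29*31|/(31*5) = 1/155, and |x - 64/11| = |180*11 - 64*31|/(31*11) = 4/341.
Cross-multiplying, 1*341 = 341 < 620 = 4*155, so 1/155 is smaller: the convergent 29/5 is closer to x than 64/11.

29/5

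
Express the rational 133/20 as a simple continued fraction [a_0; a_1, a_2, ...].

Run the Euclidean algorithm on 133 and 20; the successive quotients are the partial quotients a_0, a_1, ... (each step inverts the fractional part left over by the previous one):
  133 = 6*20 + 13, so a_0 = 6.
  20 = 1*13 + 7, so a_1 = 1.
  13 = 1*7 + 6, so a_2 = 1.
  7 = 1*6 + 1, so a_3 = 1.
  6 = 6*1 + 0, so a_4 = 6.
The remainder reaches 0 after 5 divisions, so the expansion has 5 partial quotients, read off in order.

[6; 1, 1, 1, 6]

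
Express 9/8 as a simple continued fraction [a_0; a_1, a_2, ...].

Run the Euclidean algorithm on 9 and 8; the successive quotients are the partial quotients a_0, a_1, ... (each step inverts the fractional part left over by the previous one):
  9 = 1*8 + 1, so a_0 = 1.
  8 = 8*1 + 0, so a_1 = 8.
The remainder reaches 0 after 2 divisions, so the expansion has 2 partial quotients, read off in order.

[1; 8]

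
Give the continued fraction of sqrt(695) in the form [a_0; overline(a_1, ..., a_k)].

Write x_i = (sqrt(695) + m_i)/d_i with (m_0, d_0) = (0, 1). a_0 = floor(sqrt(695)) = 26, since 26^2 = 676 <= 695 < 729 = 27^2.
Iterate m_{i+1} = d_i*a_i - m_i, d_{i+1} = (695 - m_{i+1}^2)/d_i, a_{i+1} = floor((a_0 + m_{i+1})/d_{i+1}):
  m_1 = 1*26 - 0 = 26, d_1 = (695 - 26^2)/1 = 19/1 = 19, a_1 = floor((26 + 26)/19) = 2.
  m_2 = 19*2 - 26 = 12, d_2 = (695 - 12^2)/19 = 551/19 = 29, a_2 = floor((26 + 12)/29) = 1.
  m_3 = 29*1 - 12 = 17, d_3 = (695 - 17^2)/29 = 406/29 = 14, a_3 = floor((26 + 17)/14) = 3.
  m_4 = 14*3 - 17 = 25, d_4 = (695 - 25^2)/14 = 70/14 = 5, a_4 = floor((26 + 25)/5) = 10.
  m_5 = 5*10 - 25 = 25, d_5 = (695 - 25^2)/5 = 70/5 = 14, a_5 = floor((26 + 25)/14) = 3.
  m_6 = 14*3 - 25 = 17, d_6 = (695 - 17^2)/14 = 406/14 = 29, a_6 = floor((26 + 17)/29) = 1.
  m_7 = 29*1 - 17 = 12, d_7 = (695 - 12^2)/29 = 551/29 = 19, a_7 = floor((26 + 12)/19) = 2.
  m_8 = 19*2 - 12 = 26, d_8 = (695 - 26^2)/19 = 19/19 = 1, a_8 = floor((26 + 26)/1) = 52.
  m_9 = 1*52 - 26 = 26, d_9 = (695 - 26^2)/1 = 19/1 = 19: (m_9, d_9) = (m_1, d_1) = (26, 19), so from here the quotients repeat a_1, ..., a_8; the period length is 8.
Hence the expansion of sqrt(695) is a_0 = 26 followed by the repeating block 2, 1, 3, 10, 3, 1, 2, 52 (period 8).

[26; overline(2, 1, 3, 10, 3, 1, 2, 52)]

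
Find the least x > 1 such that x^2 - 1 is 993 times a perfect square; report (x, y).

(x, y) = (2647, 84)

First expand sqrt(993) as a continued fraction. With x_i = (sqrt(993) + m_i)/d_i and (m_0, d_0) = (0, 1): a_0 = floor(sqrt(993)) = 31, since 31^2 = 961 <= 993 < 1024 = 32^2.
Iterate m_{i+1} = d_i*a_i - m_i, d_{i+1} = (993 - m_{i+1}^2)/d_i, a_{i+1} = floor((a_0 + m_{i+1})/d_{i+1}):
  m_1 = 1*31 - 0 = 31, d_1 = (993 - 31^2)/1 = 32/1 = 32, a_1 = floor((31 + 31)/32) = 1.
  m_2 = 32*1 - 31 = 1, d_2 = (993 - 1^2)/32 = 992/32 = 31, a_2 = floor((31 + 1)/31) = 1.
  m_3 = 31*1 - 1 = 30, d_3 = (993 - 30^2)/31 = 93/31 = 3, a_3 = floor((31 + 30)/3) = 20.
  m_4 = 3*20 - 30 = 30, d_4 = (993 - 30^2)/3 = 93/3 = 31, a_4 = floor((31 + 30)/31) = 1.
  m_5 = 31*1 - 30 = 1, d_5 = (993 - 1^2)/31 = 992/31 = 32, a_5 = floor((31 + 1)/32) = 1.
  m_6 = 32*1 - 1 = 31, d_6 = (993 - 31^2)/32 = 32/32 = 1, a_6 = floor((31 + 31)/1) = 62.
  m_7 = 1*62 - 31 = 31, d_7 = (993 - 31^2)/1 = 32/1 = 32: (m_7, d_7) = (m_1, d_1) = (31, 32), so from here the quotients repeat a_1, ..., a_6; the period length is 6.
So sqrt(993) = [31; (1, 1, 20, 1, 1, 62)] with period length k = 6.
k is even, so the fundamental solution of x^2 - 993y^2 = 1 is (p_{k-1}, q_{k-1}) = (p_5, q_5); compute convergents through index 5.
Convergents (p_i = a_i*p_{i-1} + p_{i-2}, q_i = a_i*q_{i-1} + q_{i-2} with p_{-2}=0, p_{-1}=1, q_{-2}=1, q_{-1}=0):
  i=0: a_0=31, p_0 = 31*1 + 0 = 31, q_0 = 31*0 + 1 = 1.
  i=1: a_1=1, p_1 = 1*31 + 1 = 32, q_1 = 1*1 + 0 = 1.
  i=2: a_2=1, p_2 = 1*32 + 31 = 63, q_2 = 1*1 + 1 = 2.
  i=3: a_3=20, p_3 = 20*63 + 32 = 1292, q_3 = 20*2 + 1 = 41.
  i=4: a_4=1, p_4 = 1*1292 + 63 = 1355, q_4 = 1*41 + 2 = 43.
  i=5: a_5=1, p_5 = 1*1355 + 1292 = 2647, q_5 = 1*43 + 41 = 84.
Check: 2647^2 - 993*84^2 = 7006609 - 7006608 = 1, so (x, y) = (2647, 84) solves the equation, and by the theorem it is the least positive solution.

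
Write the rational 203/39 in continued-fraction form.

Run the Euclidean algorithm on 203 and 39; the successive quotients are the partial quotients a_0, a_1, ... (each step inverts the fractional part left over by the previous one):
  203 = 5*39 + 8, so a_0 = 5.
  39 = 4*8 + 7, so a_1 = 4.
  8 = 1*7 + 1, so a_2 = 1.
  7 = 7*1 + 0, so a_3 = 7.
The remainder reaches 0 after 4 divisions, so the expansion has 4 partial quotients, read off in order.

[5; 4, 1, 7]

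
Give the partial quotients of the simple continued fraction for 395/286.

[1; 2, 1, 1, 1, 1, 1, 13]

Run the Euclidean algorithm on 395 and 286; the successive quotients are the partial quotients a_0, a_1, ... (each step inverts the fractional part left over by the previous one):
  395 = 1*286 + 109, so a_0 = 1.
  286 = 2*109 + 68, so a_1 = 2.
  109 = 1*68 + 41, so a_2 = 1.
  68 = 1*41 + 27, so a_3 = 1.
  41 = 1*27 + 14, so a_4 = 1.
  27 = 1*14 + 13, so a_5 = 1.
  14 = 1*13 + 1, so a_6 = 1.
  13 = 13*1 + 0, so a_7 = 13.
The remainder reaches 0 after 8 divisions, so the expansion has 8 partial quotients, read off in order.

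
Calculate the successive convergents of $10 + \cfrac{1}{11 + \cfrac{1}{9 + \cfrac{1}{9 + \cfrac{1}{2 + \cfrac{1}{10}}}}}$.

10/1, 111/11, 1009/100, 9192/911, 19393/1922, 203122/20131

Using the convergent recurrence p_i = a_i*p_{i-1} + p_{i-2}, q_i = a_i*q_{i-1} + q_{i-2} with p_{-2}=0, p_{-1}=1, q_{-2}=1, q_{-1}=0:
  i=0: a_0=10, p_0 = 10*1 + 0 = 10, q_0 = 10*0 + 1 = 1.
  i=1: a_1=11, p_1 = 11*10 + 1 = 111, q_1 = 11*1 + 0 = 11.
  i=2: a_2=9, p_2 = 9*111 + 10 = 1009, q_2 = 9*11 + 1 = 100.
  i=3: a_3=9, p_3 = 9*1009 + 111 = 9192, q_3 = 9*100 + 11 = 911.
  i=4: a_4=2, p_4 = 2*9192 + 1009 = 19393, q_4 = 2*911 + 100 = 1922.
  i=5: a_5=10, p_5 = 10*19393 + 9192 = 203122, q_5 = 10*1922 + 911 = 20131.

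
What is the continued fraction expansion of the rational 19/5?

Run the Euclidean algorithm on 19 and 5; the successive quotients are the partial quotients a_0, a_1, ... (each step inverts the fractional part left over by the previous one):
  19 = 3*5 + 4, so a_0 = 3.
  5 = 1*4 + 1, so a_1 = 1.
  4 = 4*1 + 0, so a_2 = 4.
The remainder reaches 0 after 3 divisions, so the expansion has 3 partial quotients, read off in order.

[3; 1, 4]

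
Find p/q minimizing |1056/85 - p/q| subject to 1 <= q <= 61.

Expand x = 1056/85 as a continued fraction with the Euclidean algorithm:
  1056 = 12*85 + 36, so a_0 = 12.
  85 = 2*36 + 13, so a_1 = 2.
  36 = 2*13 + 10, so a_2 = 2.
  13 = 1*10 + 3, so a_3 = 1.
  10 = 3*3 + 1, so a_4 = 3.
  3 = 3*1 + 0, so a_5 = 3.
so x = [12; 2, 2, 1, 3, 3].
Convergents (p_i = a_i*p_{i-1} + p_{i-2}, q_i = a_i*q_{i-1} + q_{i-2} with p_{-2}=0, p_{-1}=1, q_{-2}=1, q_{-1}=0), until the denominator exceeds 61:
  i=0: a_0=12, p_0 = 12*1 + 0 = 12, q_0 = 12*0 + 1 = 1.
  i=1: a_1=2, p_1 = 2*12 + 1 = 25, q_1 = 2*1 + 0 = 2.
  i=2: a_2=2, p_2 = 2*25 + 12 = 62, q_2 = 2*2 + 1 = 5.
  i=3: a_3=1, p_3 = 1*62 + 25 = 87, q_3 = 1*5 + 2 = 7.
  i=4: a_4=3, p_4 = 3*87 + 62 = 323, q_4 = 3*7 + 5 = 26.
  i=5: a_5=3, p_5 = 3*323 + 87 = 1056, q_5 = 3*26 + 7 = 85.
q_5 = 85 > 61, so the last convergent with denominator <= 61 is p_4/q_4 = 323/26.
The closest fraction with denominator <= 61 is either p_4/q_4 or the intermediate fraction (k*p_4 + p_3)/(k*q_4 + q_3) with the largest k >= 1 whose denominator stays <= 61; these approach x as k grows, and every other convergent or intermediate fraction in range is farther away.
Largest k: floor((61 - q_3)/q_4) = floor((61 - 7)/26) = 2.
That gives (2*323 + 87)/(2*26 + 7) = 733/59.
Compare the errors: |x - 323/26| = |1056*26 - 323*85|/(85*26) = 1/2210, and |x - 733/59| = |1056*59 - 733*85|/(85*59) = 1/5015.
Cross-multiplying, 1*2210 = 2210 < 5015 = 1*5015, so 1/5015 is smaller: the intermediate fraction 733/59 is closer to x than 323/26.

733/59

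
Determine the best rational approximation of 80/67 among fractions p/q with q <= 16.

Expand x = 80/67 as a continued fraction with the Euclidean algorithm:
  80 = 1*67 + 13, so a_0 = 1.
  67 = 5*13 + 2, so a_1 = 5.
  13 = 6*2 + 1, so a_2 = 6.
  2 = 2*1 + 0, so a_3 = 2.
so x = [1; 5, 6, 2].
Convergents (p_i = a_i*p_{i-1} + p_{i-2}, q_i = a_i*q_{i-1} + q_{i-2} with p_{-2}=0, p_{-1}=1, q_{-2}=1, q_{-1}=0), until the denominator exceeds 16:
  i=0: a_0=1, p_0 = 1*1 + 0 = 1, q_0 = 1*0 + 1 = 1.
  i=1: a_1=5, p_1 = 5*1 + 1 = 6, q_1 = 5*1 + 0 = 5.
  i=2: a_2=6, p_2 = 6*6 + 1 = 37, q_2 = 6*5 + 1 = 31.
q_2 = 31 > 16, so the last convergent with denominator <= 16 is p_1/q_1 = 6/5.
The closest fraction with denominator <= 16 is either p_1/q_1 or the intermediate fraction (k*p_1 + p_0)/(k*q_1 + q_0) with the largest k >= 1 whose denominator stays <= 16; these approach x as k grows, and every other convergent or intermediate fraction in range is farther away.
Largest k: floor((16 - q_0)/q_1) = floor((16 - 1)/5) = 3.
That gives (3*6 + 1)/(3*5 + 1) = 19/16.
Compare the errors: |x - 6/5| = |80*5 - 6*67|/(67*5) = 2/335, and |x - 19/16| = |80*16 - 19*67|/(67*16) = 7/1072.
Cross-multiplying, 2*1072 = 2144 < 2345 = 7*335, so 2/335 is smaller: the convergent 6/5 is closer to x than 19/16.

6/5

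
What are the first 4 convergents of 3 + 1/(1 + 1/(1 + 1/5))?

Using the convergent recurrence p_i = a_i*p_{i-1} + p_{i-2}, q_i = a_i*q_{i-1} + q_{i-2} with p_{-2}=0, p_{-1}=1, q_{-2}=1, q_{-1}=0:
  i=0: a_0=3, p_0 = 3*1 + 0 = 3, q_0 = 3*0 + 1 = 1.
  i=1: a_1=1, p_1 = 1*3 + 1 = 4, q_1 = 1*1 + 0 = 1.
  i=2: a_2=1, p_2 = 1*4 + 3 = 7, q_2 = 1*1 + 1 = 2.
  i=3: a_3=5, p_3 = 5*7 + 4 = 39, q_3 = 5*2 + 1 = 11.

3/1, 4/1, 7/2, 39/11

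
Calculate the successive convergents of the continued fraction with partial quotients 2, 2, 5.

Using the convergent recurrence p_i = a_i*p_{i-1} + p_{i-2}, q_i = a_i*q_{i-1} + q_{i-2} with p_{-2}=0, p_{-1}=1, q_{-2}=1, q_{-1}=0:
  i=0: a_0=2, p_0 = 2*1 + 0 = 2, q_0 = 2*0 + 1 = 1.
  i=1: a_1=2, p_1 = 2*2 + 1 = 5, q_1 = 2*1 + 0 = 2.
  i=2: a_2=5, p_2 = 5*5 + 2 = 27, q_2 = 5*2 + 1 = 11.

2/1, 5/2, 27/11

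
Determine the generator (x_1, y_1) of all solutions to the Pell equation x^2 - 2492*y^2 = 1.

First expand sqrt(2492) as a continued fraction. With x_i = (sqrt(2492) + m_i)/d_i and (m_0, d_0) = (0, 1): a_0 = floor(sqrt(2492)) = 49, since 49^2 = 2401 <= 2492 < 2500 = 50^2.
Iterate m_{i+1} = d_i*a_i - m_i, d_{i+1} = (2492 - m_{i+1}^2)/d_i, a_{i+1} = floor((a_0 + m_{i+1})/d_{i+1}):
  m_1 = 1*49 - 0 = 49, d_1 = (2492 - 49^2)/1 = 91/1 = 91, a_1 = floor((49 + 49)/91) = 1.
  m_2 = 91*1 - 49 = 42, d_2 = (2492 - 42^2)/91 = 728/91 = 8, a_2 = floor((49 + 42)/8) = 11.
  m_3 = 8*11 - 42 = 46, d_3 = (2492 - 46^2)/8 = 376/8 = 47, a_3 = floor((49 + 46)/47) = 2.
  m_4 = 47*2 - 46 = 48, d_4 = (2492 - 48^2)/47 = 188/47 = 4, a_4 = floor((49 + 48)/4) = 24.
  m_5 = 4*24 - 48 = 48, d_5 = (2492 - 48^2)/4 = 188/4 = 47, a_5 = floor((49 + 48)/47) = 2.
  m_6 = 47*2 - 48 = 46, d_6 = (2492 - 46^2)/47 = 376/47 = 8, a_6 = floor((49 + 46)/8) = 11.
  m_7 = 8*11 - 46 = 42, d_7 = (2492 - 42^2)/8 = 728/8 = 91, a_7 = floor((49 + 42)/91) = 1.
  m_8 = 91*1 - 42 = 49, d_8 = (2492 - 49^2)/91 = 91/91 = 1, a_8 = floor((49 + 49)/1) = 98.
  m_9 = 1*98 - 49 = 49, d_9 = (2492 - 49^2)/1 = 91/1 = 91: (m_9, d_9) = (m_1, d_1) = (49, 91), so from here the quotients repeat a_1, ..., a_8; the period length is 8.
So sqrt(2492) = [49; (1, 11, 2, 24, 2, 11, 1, 98)] with period length k = 8.
k is even, so the fundamental solution of x^2 - 2492y^2 = 1 is (p_{k-1}, q_{k-1}) = (p_7, q_7); compute convergents through index 7.
Convergents (p_i = a_i*p_{i-1} + p_{i-2}, q_i = a_i*q_{i-1} + q_{i-2} with p_{-2}=0, p_{-1}=1, q_{-2}=1, q_{-1}=0):
  i=0: a_0=49, p_0 = 49*1 + 0 = 49, q_0 = 49*0 + 1 = 1.
  i=1: a_1=1, p_1 = 1*49 + 1 = 50, q_1 = 1*1 + 0 = 1.
  i=2: a_2=11, p_2 = 11*50 + 49 = 599, q_2 = 11*1 + 1 = 12.
  i=3: a_3=2, p_3 = 2*599 + 50 = 1248, q_3 = 2*12 + 1 = 25.
  i=4: a_4=24, p_4 = 24*1248 + 599 = 30551, q_4 = 24*25 + 12 = 612.
  i=5: a_5=2, p_5 = 2*30551 + 1248 = 62350, q_5 = 2*612 + 25 = 1249.
  i=6: a_6=11, p_6 = 11*62350 + 30551 = 716401, q_6 = 11*1249 + 612 = 14351.
  i=7: a_7=1, p_7 = 1*716401 + 62350 = 778751, q_7 = 1*14351 + 1249 = 15600.
Check: 778751^2 - 2492*15600^2 = 606453120001 - 606453120000 = 1, so (x, y) = (778751, 15600) solves the equation, and by the theorem it is the least positive solution.

(x, y) = (778751, 15600)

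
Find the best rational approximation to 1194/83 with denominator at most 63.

820/57

Expand x = 1194/83 as a continued fraction with the Euclidean algorithm:
  1194 = 14*83 + 32, so a_0 = 14.
  83 = 2*32 + 19, so a_1 = 2.
  32 = 1*19 + 13, so a_2 = 1.
  19 = 1*13 + 6, so a_3 = 1.
  13 = 2*6 + 1, so a_4 = 2.
  6 = 6*1 + 0, so a_5 = 6.
so x = [14; 2, 1, 1, 2, 6].
Convergents (p_i = a_i*p_{i-1} + p_{i-2}, q_i = a_i*q_{i-1} + q_{i-2} with p_{-2}=0, p_{-1}=1, q_{-2}=1, q_{-1}=0), until the denominator exceeds 63:
  i=0: a_0=14, p_0 = 14*1 + 0 = 14, q_0 = 14*0 + 1 = 1.
  i=1: a_1=2, p_1 = 2*14 + 1 = 29, q_1 = 2*1 + 0 = 2.
  i=2: a_2=1, p_2 = 1*29 + 14 = 43, q_2 = 1*2 + 1 = 3.
  i=3: a_3=1, p_3 = 1*43 + 29 = 72, q_3 = 1*3 + 2 = 5.
  i=4: a_4=2, p_4 = 2*72 + 43 = 187, q_4 = 2*5 + 3 = 13.
  i=5: a_5=6, p_5 = 6*187 + 72 = 1194, q_5 = 6*13 + 5 = 83.
q_5 = 83 > 63, so the last convergent with denominator <= 63 is p_4/q_4 = 187/13.
The closest fraction with denominator <= 63 is either p_4/q_4 or the intermediate fraction (k*p_4 + p_3)/(k*q_4 + q_3) with the largest k >= 1 whose denominator stays <= 63; these approach x as k grows, and every other convergent or intermediate fraction in range is farther away.
Largest k: floor((63 - q_3)/q_4) = floor((63 - 5)/13) = 4.
That gives (4*187 + 72)/(4*13 + 5) = 820/57.
Compare the errors: |x - 187/13| = |1194*13 - 187*83|/(83*13) = 1/1079, and |x - 820/57| = |1194*57 - 820*83|/(83*57) = 2/4731.
Cross-multiplying, 2*1079 = 2158 < 4731 = 1*4731, so 2/4731 is smaller: the intermediate fraction 820/57 is closer to x than 187/13.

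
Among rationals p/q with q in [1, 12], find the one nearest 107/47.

25/11

Expand x = 107/47 as a continued fraction with the Euclidean algorithm:
  107 = 2*47 + 13, so a_0 = 2.
  47 = 3*13 + 8, so a_1 = 3.
  13 = 1*8 + 5, so a_2 = 1.
  8 = 1*5 + 3, so a_3 = 1.
  5 = 1*3 + 2, so a_4 = 1.
  3 = 1*2 + 1, so a_5 = 1.
  2 = 2*1 + 0, so a_6 = 2.
so x = [2; 3, 1, 1, 1, 1, 2].
Convergents (p_i = a_i*p_{i-1} + p_{i-2}, q_i = a_i*q_{i-1} + q_{i-2} with p_{-2}=0, p_{-1}=1, q_{-2}=1, q_{-1}=0), until the denominator exceeds 12:
  i=0: a_0=2, p_0 = 2*1 + 0 = 2, q_0 = 2*0 + 1 = 1.
  i=1: a_1=3, p_1 = 3*2 + 1 = 7, q_1 = 3*1 + 0 = 3.
  i=2: a_2=1, p_2 = 1*7 + 2 = 9, q_2 = 1*3 + 1 = 4.
  i=3: a_3=1, p_3 = 1*9 + 7 = 16, q_3 = 1*4 + 3 = 7.
  i=4: a_4=1, p_4 = 1*16 + 9 = 25, q_4 = 1*7 + 4 = 11.
  i=5: a_5=1, p_5 = 1*25 + 16 = 41, q_5 = 1*11 + 7 = 18.
q_5 = 18 > 12, so the last convergent with denominator <= 12 is p_4/q_4 = 25/11.
The closest fraction with denominator <= 12 is either p_4/q_4 or the intermediate fraction (k*p_4 + p_3)/(k*q_4 + q_3) with the largest k >= 1 whose denominator stays <= 12; these approach x as k grows, and every other convergent or intermediate fraction in range is farther away.
Largest k: floor((12 - q_3)/q_4) = floor((12 - 7)/11) = 0.
Since k = 0, no intermediate fraction beyond p_4/q_4 has denominator <= 12, so the convergent 25/11 is the closest (its error is |107*11 - 25*47|/(47*11) = 2/517).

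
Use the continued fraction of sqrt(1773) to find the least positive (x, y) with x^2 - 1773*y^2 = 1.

(x, y) = (308897, 7336)

First expand sqrt(1773) as a continued fraction. With x_i = (sqrt(1773) + m_i)/d_i and (m_0, d_0) = (0, 1): a_0 = floor(sqrt(1773)) = 42, since 42^2 = 1764 <= 1773 < 1849 = 43^2.
Iterate m_{i+1} = d_i*a_i - m_i, d_{i+1} = (1773 - m_{i+1}^2)/d_i, a_{i+1} = floor((a_0 + m_{i+1})/d_{i+1}):
  m_1 = 1*42 - 0 = 42, d_1 = (1773 - 42^2)/1 = 9/1 = 9, a_1 = floor((42 + 42)/9) = 9.
  m_2 = 9*9 - 42 = 39, d_2 = (1773 - 39^2)/9 = 252/9 = 28, a_2 = floor((42 + 39)/28) = 2.
  m_3 = 28*2 - 39 = 17, d_3 = (1773 - 17^2)/28 = 1484/28 = 53, a_3 = floor((42 + 17)/53) = 1.
  m_4 = 53*1 - 17 = 36, d_4 = (1773 - 36^2)/53 = 477/53 = 9, a_4 = floor((42 + 36)/9) = 8.
  m_5 = 9*8 - 36 = 36, d_5 = (1773 - 36^2)/9 = 477/9 = 53, a_5 = floor((42 + 36)/53) = 1.
  m_6 = 53*1 - 36 = 17, d_6 = (1773 - 17^2)/53 = 1484/53 = 28, a_6 = floor((42 + 17)/28) = 2.
  m_7 = 28*2 - 17 = 39, d_7 = (1773 - 39^2)/28 = 252/28 = 9, a_7 = floor((42 + 39)/9) = 9.
  m_8 = 9*9 - 39 = 42, d_8 = (1773 - 42^2)/9 = 9/9 = 1, a_8 = floor((42 + 42)/1) = 84.
  m_9 = 1*84 - 42 = 42, d_9 = (1773 - 42^2)/1 = 9/1 = 9: (m_9, d_9) = (m_1, d_1) = (42, 9), so from here the quotients repeat a_1, ..., a_8; the period length is 8.
So sqrt(1773) = [42; (9, 2, 1, 8, 1, 2, 9, 84)] with period length k = 8.
k is even, so the fundamental solution of x^2 - 1773y^2 = 1 is (p_{k-1}, q_{k-1}) = (p_7, q_7); compute convergents through index 7.
Convergents (p_i = a_i*p_{i-1} + p_{i-2}, q_i = a_i*q_{i-1} + q_{i-2} with p_{-2}=0, p_{-1}=1, q_{-2}=1, q_{-1}=0):
  i=0: a_0=42, p_0 = 42*1 + 0 = 42, q_0 = 42*0 + 1 = 1.
  i=1: a_1=9, p_1 = 9*42 + 1 = 379, q_1 = 9*1 + 0 = 9.
  i=2: a_2=2, p_2 = 2*379 + 42 = 800, q_2 = 2*9 + 1 = 19.
  i=3: a_3=1, p_3 = 1*800 + 379 = 1179, q_3 = 1*19 + 9 = 28.
  i=4: a_4=8, p_4 = 8*1179 + 800 = 10232, q_4 = 8*28 + 19 = 243.
  i=5: a_5=1, p_5 = 1*10232 + 1179 = 11411, q_5 = 1*243 + 28 = 271.
  i=6: a_6=2, p_6 = 2*11411 + 10232 = 33054, q_6 = 2*271 + 243 = 785.
  i=7: a_7=9, p_7 = 9*33054 + 11411 = 308897, q_7 = 9*785 + 271 = 7336.
Check: 308897^2 - 1773*7336^2 = 95417356609 - 95417356608 = 1, so (x, y) = (308897, 7336) solves the equation, and by the theorem it is the least positive solution.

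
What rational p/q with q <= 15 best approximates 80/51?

11/7

Expand x = 80/51 as a continued fraction with the Euclidean algorithm:
  80 = 1*51 + 29, so a_0 = 1.
  51 = 1*29 + 22, so a_1 = 1.
  29 = 1*22 + 7, so a_2 = 1.
  22 = 3*7 + 1, so a_3 = 3.
  7 = 7*1 + 0, so a_4 = 7.
so x = [1; 1, 1, 3, 7].
Convergents (p_i = a_i*p_{i-1} + p_{i-2}, q_i = a_i*q_{i-1} + q_{i-2} with p_{-2}=0, p_{-1}=1, q_{-2}=1, q_{-1}=0), until the denominator exceeds 15:
  i=0: a_0=1, p_0 = 1*1 + 0 = 1, q_0 = 1*0 + 1 = 1.
  i=1: a_1=1, p_1 = 1*1 + 1 = 2, q_1 = 1*1 + 0 = 1.
  i=2: a_2=1, p_2 = 1*2 + 1 = 3, q_2 = 1*1 + 1 = 2.
  i=3: a_3=3, p_3 = 3*3 + 2 = 11, q_3 = 3*2 + 1 = 7.
  i=4: a_4=7, p_4 = 7*11 + 3 = 80, q_4 = 7*7 + 2 = 51.
q_4 = 51 > 15, so the last convergent with denominator <= 15 is p_3/q_3 = 11/7.
The closest fraction with denominator <= 15 is either p_3/q_3 or the intermediate fraction (k*p_3 + p_2)/(k*q_3 + q_2) with the largest k >= 1 whose denominator stays <= 15; these approach x as k grows, and every other convergent or intermediate fraction in range is farther away.
Largest k: floor((15 - q_2)/q_3) = floor((15 - 2)/7) = 1.
That gives (1*11 + 3)/(1*7 + 2) = 14/9.
Compare the errors: |x - 11/7| = |80*7 - 11*51|/(51*7) = 1/357, and |x - 14/9| = |80*9 - 14*51|/(51*9) = 6/459.
Cross-multiplying, 1*459 = 459 < 2142 = 6*357, so 1/357 is smaller: the convergent 11/7 is closer to x than 14/9.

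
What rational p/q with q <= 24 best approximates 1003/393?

Expand x = 1003/393 as a continued fraction with the Euclidean algorithm:
  1003 = 2*393 + 217, so a_0 = 2.
  393 = 1*217 + 176, so a_1 = 1.
  217 = 1*176 + 41, so a_2 = 1.
  176 = 4*41 + 12, so a_3 = 4.
  41 = 3*12 + 5, so a_4 = 3.
  12 = 2*5 + 2, so a_5 = 2.
  5 = 2*2 + 1, so a_6 = 2.
  2 = 2*1 + 0, so a_7 = 2.
so x = [2; 1, 1, 4, 3, 2, 2, 2].
Convergents (p_i = a_i*p_{i-1} + p_{i-2}, q_i = a_i*q_{i-1} + q_{i-2} with p_{-2}=0, p_{-1}=1, q_{-2}=1, q_{-1}=0), until the denominator exceeds 24:
  i=0: a_0=2, p_0 = 2*1 + 0 = 2, q_0 = 2*0 + 1 = 1.
  i=1: a_1=1, p_1 = 1*2 + 1 = 3, q_1 = 1*1 + 0 = 1.
  i=2: a_2=1, p_2 = 1*3 + 2 = 5, q_2 = 1*1 + 1 = 2.
  i=3: a_3=4, p_3 = 4*5 + 3 = 23, q_3 = 4*2 + 1 = 9.
  i=4: a_4=3, p_4 = 3*23 + 5 = 74, q_4 = 3*9 + 2 = 29.
q_4 = 29 > 24, so the last convergent with denominator <= 24 is p_3/q_3 = 23/9.
The closest fraction with denominator <= 24 is either p_3/q_3 or the intermediate fraction (k*p_3 + p_2)/(k*q_3 + q_2) with the largest k >= 1 whose denominator stays <= 24; these approach x as k grows, and every other convergent or intermediate fraction in range is farther away.
Largest k: floor((24 - q_2)/q_3) = floor((24 - 2)/9) = 2.
That gives (2*23 + 5)/(2*9 + 2) = 51/20.
Compare the errors: |x - 23/9| = |1003*9 - 23*393|/(393*9) = 12/3537, and |x - 51/20| = |1003*20 - 51*393|/(393*20) = 17/7860.
Cross-multiplying, 17*3537 = 60129 < 94320 = 12*7860, so 17/7860 is smaller: the intermediate fraction 51/20 is closer to x than 23/9.

51/20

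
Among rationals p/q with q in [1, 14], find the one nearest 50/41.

11/9

Expand x = 50/41 as a continued fraction with the Euclidean algorithm:
  50 = 1*41 + 9, so a_0 = 1.
  41 = 4*9 + 5, so a_1 = 4.
  9 = 1*5 + 4, so a_2 = 1.
  5 = 1*4 + 1, so a_3 = 1.
  4 = 4*1 + 0, so a_4 = 4.
so x = [1; 4, 1, 1, 4].
Convergents (p_i = a_i*p_{i-1} + p_{i-2}, q_i = a_i*q_{i-1} + q_{i-2} with p_{-2}=0, p_{-1}=1, q_{-2}=1, q_{-1}=0), until the denominator exceeds 14:
  i=0: a_0=1, p_0 = 1*1 + 0 = 1, q_0 = 1*0 + 1 = 1.
  i=1: a_1=4, p_1 = 4*1 + 1 = 5, q_1 = 4*1 + 0 = 4.
  i=2: a_2=1, p_2 = 1*5 + 1 = 6, q_2 = 1*4 + 1 = 5.
  i=3: a_3=1, p_3 = 1*6 + 5 = 11, q_3 = 1*5 + 4 = 9.
  i=4: a_4=4, p_4 = 4*11 + 6 = 50, q_4 = 4*9 + 5 = 41.
q_4 = 41 > 14, so the last convergent with denominator <= 14 is p_3/q_3 = 11/9.
The closest fraction with denominator <= 14 is either p_3/q_3 or the intermediate fraction (k*p_3 + p_2)/(k*q_3 + q_2) with the largest k >= 1 whose denominator stays <= 14; these approach x as k grows, and every other convergent or intermediate fraction in range is farther away.
Largest k: floor((14 - q_2)/q_3) = floor((14 - 5)/9) = 1.
That gives (1*11 + 6)/(1*9 + 5) = 17/14.
Compare the errors: |x - 11/9| = |50*9 - 11*41|/(41*9) = 1/369, and |x - 17/14| = |50*14 - 17*41|/(41*14) = 3/574.
Cross-multiplying, 1*574 = 574 < 1107 = 3*369, so 1/369 is smaller: the convergent 11/9 is closer to x than 17/14.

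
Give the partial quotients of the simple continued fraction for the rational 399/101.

Run the Euclidean algorithm on 399 and 101; the successive quotients are the partial quotients a_0, a_1, ... (each step inverts the fractional part left over by the previous one):
  399 = 3*101 + 96, so a_0 = 3.
  101 = 1*96 + 5, so a_1 = 1.
  96 = 19*5 + 1, so a_2 = 19.
  5 = 5*1 + 0, so a_3 = 5.
The remainder reaches 0 after 4 divisions, so the expansion has 4 partial quotients, read off in order.

[3; 1, 19, 5]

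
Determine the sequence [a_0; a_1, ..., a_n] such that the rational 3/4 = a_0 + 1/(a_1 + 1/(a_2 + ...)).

Run the Euclidean algorithm on 3 and 4; the successive quotients are the partial quotients a_0, a_1, ... (each step inverts the fractional part left over by the previous one):
  3 = 0*4 + 3, so a_0 = 0.
  4 = 1*3 + 1, so a_1 = 1.
  3 = 3*1 + 0, so a_2 = 3.
The remainder reaches 0 after 3 divisions, so the expansion has 3 partial quotients, read off in order.

[0; 1, 3]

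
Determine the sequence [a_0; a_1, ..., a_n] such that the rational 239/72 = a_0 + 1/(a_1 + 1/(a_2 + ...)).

Run the Euclidean algorithm on 239 and 72; the successive quotients are the partial quotients a_0, a_1, ... (each step inverts the fractional part left over by the previous one):
  239 = 3*72 + 23, so a_0 = 3.
  72 = 3*23 + 3, so a_1 = 3.
  23 = 7*3 + 2, so a_2 = 7.
  3 = 1*2 + 1, so a_3 = 1.
  2 = 2*1 + 0, so a_4 = 2.
The remainder reaches 0 after 5 divisions, so the expansion has 5 partial quotients, read off in order.

[3; 3, 7, 1, 2]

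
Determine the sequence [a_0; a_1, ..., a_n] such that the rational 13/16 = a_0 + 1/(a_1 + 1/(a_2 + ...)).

[0; 1, 4, 3]

Run the Euclidean algorithm on 13 and 16; the successive quotients are the partial quotients a_0, a_1, ... (each step inverts the fractional part left over by the previous one):
  13 = 0*16 + 13, so a_0 = 0.
  16 = 1*13 + 3, so a_1 = 1.
  13 = 4*3 + 1, so a_2 = 4.
  3 = 3*1 + 0, so a_3 = 3.
The remainder reaches 0 after 4 divisions, so the expansion has 4 partial quotients, read off in order.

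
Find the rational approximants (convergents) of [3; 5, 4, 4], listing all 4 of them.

Using the convergent recurrence p_i = a_i*p_{i-1} + p_{i-2}, q_i = a_i*q_{i-1} + q_{i-2} with p_{-2}=0, p_{-1}=1, q_{-2}=1, q_{-1}=0:
  i=0: a_0=3, p_0 = 3*1 + 0 = 3, q_0 = 3*0 + 1 = 1.
  i=1: a_1=5, p_1 = 5*3 + 1 = 16, q_1 = 5*1 + 0 = 5.
  i=2: a_2=4, p_2 = 4*16 + 3 = 67, q_2 = 4*5 + 1 = 21.
  i=3: a_3=4, p_3 = 4*67 + 16 = 284, q_3 = 4*21 + 5 = 89.

3/1, 16/5, 67/21, 284/89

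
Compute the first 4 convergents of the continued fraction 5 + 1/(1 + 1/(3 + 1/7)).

Using the convergent recurrence p_i = a_i*p_{i-1} + p_{i-2}, q_i = a_i*q_{i-1} + q_{i-2} with p_{-2}=0, p_{-1}=1, q_{-2}=1, q_{-1}=0:
  i=0: a_0=5, p_0 = 5*1 + 0 = 5, q_0 = 5*0 + 1 = 1.
  i=1: a_1=1, p_1 = 1*5 + 1 = 6, q_1 = 1*1 + 0 = 1.
  i=2: a_2=3, p_2 = 3*6 + 5 = 23, q_2 = 3*1 + 1 = 4.
  i=3: a_3=7, p_3 = 7*23 + 6 = 167, q_3 = 7*4 + 1 = 29.

5/1, 6/1, 23/4, 167/29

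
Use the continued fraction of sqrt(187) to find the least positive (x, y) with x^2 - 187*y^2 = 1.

First expand sqrt(187) as a continued fraction. With x_i = (sqrt(187) + m_i)/d_i and (m_0, d_0) = (0, 1): a_0 = floor(sqrt(187)) = 13, since 13^2 = 169 <= 187 < 196 = 14^2.
Iterate m_{i+1} = d_i*a_i - m_i, d_{i+1} = (187 - m_{i+1}^2)/d_i, a_{i+1} = floor((a_0 + m_{i+1})/d_{i+1}):
  m_1 = 1*13 - 0 = 13, d_1 = (187 - 13^2)/1 = 18/1 = 18, a_1 = floor((13 + 13)/18) = 1.
  m_2 = 18*1 - 13 = 5, d_2 = (187 - 5^2)/18 = 162/18 = 9, a_2 = floor((13 + 5)/9) = 2.
  m_3 = 9*2 - 5 = 13, d_3 = (187 - 13^2)/9 = 18/9 = 2, a_3 = floor((13 + 13)/2) = 13.
  m_4 = 2*13 - 13 = 13, d_4 = (187 - 13^2)/2 = 18/2 = 9, a_4 = floor((13 + 13)/9) = 2.
  m_5 = 9*2 - 13 = 5, d_5 = (187 - 5^2)/9 = 162/9 = 18, a_5 = floor((13 + 5)/18) = 1.
  m_6 = 18*1 - 5 = 13, d_6 = (187 - 13^2)/18 = 18/18 = 1, a_6 = floor((13 + 13)/1) = 26.
  m_7 = 1*26 - 13 = 13, d_7 = (187 - 13^2)/1 = 18/1 = 18: (m_7, d_7) = (m_1, d_1) = (13, 18), so from here the quotients repeat a_1, ..., a_6; the period length is 6.
So sqrt(187) = [13; (1, 2, 13, 2, 1, 26)] with period length k = 6.
k is even, so the fundamental solution of x^2 - 187y^2 = 1 is (p_{k-1}, q_{k-1}) = (p_5, q_5); compute convergents through index 5.
Convergents (p_i = a_i*p_{i-1} + p_{i-2}, q_i = a_i*q_{i-1} + q_{i-2} with p_{-2}=0, p_{-1}=1, q_{-2}=1, q_{-1}=0):
  i=0: a_0=13, p_0 = 13*1 + 0 = 13, q_0 = 13*0 + 1 = 1.
  i=1: a_1=1, p_1 = 1*13 + 1 = 14, q_1 = 1*1 + 0 = 1.
  i=2: a_2=2, p_2 = 2*14 + 13 = 41, q_2 = 2*1 + 1 = 3.
  i=3: a_3=13, p_3 = 13*41 + 14 = 547, q_3 = 13*3 + 1 = 40.
  i=4: a_4=2, p_4 = 2*547 + 41 = 1135, q_4 = 2*40 + 3 = 83.
  i=5: a_5=1, p_5 = 1*1135 + 547 = 1682, q_5 = 1*83 + 40 = 123.
Check: 1682^2 - 187*123^2 = 2829124 - 2829123 = 1, so (x, y) = (1682, 123) solves the equation, and by the theorem it is the least positive solution.

(x, y) = (1682, 123)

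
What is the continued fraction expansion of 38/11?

[3; 2, 5]

Run the Euclidean algorithm on 38 and 11; the successive quotients are the partial quotients a_0, a_1, ... (each step inverts the fractional part left over by the previous one):
  38 = 3*11 + 5, so a_0 = 3.
  11 = 2*5 + 1, so a_1 = 2.
  5 = 5*1 + 0, so a_2 = 5.
The remainder reaches 0 after 3 divisions, so the expansion has 3 partial quotients, read off in order.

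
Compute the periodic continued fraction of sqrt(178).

[13; (2, 1, 12, 1, 2, 26)]

Write x_i = (sqrt(178) + m_i)/d_i with (m_0, d_0) = (0, 1). a_0 = floor(sqrt(178)) = 13, since 13^2 = 169 <= 178 < 196 = 14^2.
Iterate m_{i+1} = d_i*a_i - m_i, d_{i+1} = (178 - m_{i+1}^2)/d_i, a_{i+1} = floor((a_0 + m_{i+1})/d_{i+1}):
  m_1 = 1*13 - 0 = 13, d_1 = (178 - 13^2)/1 = 9/1 = 9, a_1 = floor((13 + 13)/9) = 2.
  m_2 = 9*2 - 13 = 5, d_2 = (178 - 5^2)/9 = 153/9 = 17, a_2 = floor((13 + 5)/17) = 1.
  m_3 = 17*1 - 5 = 12, d_3 = (178 - 12^2)/17 = 34/17 = 2, a_3 = floor((13 + 12)/2) = 12.
  m_4 = 2*12 - 12 = 12, d_4 = (178 - 12^2)/2 = 34/2 = 17, a_4 = floor((13 + 12)/17) = 1.
  m_5 = 17*1 - 12 = 5, d_5 = (178 - 5^2)/17 = 153/17 = 9, a_5 = floor((13 + 5)/9) = 2.
  m_6 = 9*2 - 5 = 13, d_6 = (178 - 13^2)/9 = 9/9 = 1, a_6 = floor((13 + 13)/1) = 26.
  m_7 = 1*26 - 13 = 13, d_7 = (178 - 13^2)/1 = 9/1 = 9: (m_7, d_7) = (m_1, d_1) = (13, 9), so from here the quotients repeat a_1, ..., a_6; the period length is 6.
Hence the expansion of sqrt(178) is a_0 = 13 followed by the repeating block 2, 1, 12, 1, 2, 26 (period 6).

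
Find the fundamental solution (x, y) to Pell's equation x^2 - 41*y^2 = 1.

(x, y) = (2049, 320)

First expand sqrt(41) as a continued fraction. With x_i = (sqrt(41) + m_i)/d_i and (m_0, d_0) = (0, 1): a_0 = floor(sqrt(41)) = 6, since 6^2 = 36 <= 41 < 49 = 7^2.
Iterate m_{i+1} = d_i*a_i - m_i, d_{i+1} = (41 - m_{i+1}^2)/d_i, a_{i+1} = floor((a_0 + m_{i+1})/d_{i+1}):
  m_1 = 1*6 - 0 = 6, d_1 = (41 - 6^2)/1 = 5/1 = 5, a_1 = floor((6 + 6)/5) = 2.
  m_2 = 5*2 - 6 = 4, d_2 = (41 - 4^2)/5 = 25/5 = 5, a_2 = floor((6 + 4)/5) = 2.
  m_3 = 5*2 - 4 = 6, d_3 = (41 - 6^2)/5 = 5/5 = 1, a_3 = floor((6 + 6)/1) = 12.
  m_4 = 1*12 - 6 = 6, d_4 = (41 - 6^2)/1 = 5/1 = 5: (m_4, d_4) = (m_1, d_1) = (6, 5), so from here the quotients repeat a_1, ..., a_3; the period length is 3.
So sqrt(41) = [6; (2, 2, 12)] with period length k = 3.
k is odd, so (p_{k-1}, q_{k-1}) only solves x^2 - 41y^2 = -1 and the fundamental solution of x^2 - 41y^2 = 1 is (p_{2k-1}, q_{2k-1}) = (p_5, q_5); compute convergents through index 5, running through the period twice.
Convergents (p_i = a_i*p_{i-1} + p_{i-2}, q_i = a_i*q_{i-1} + q_{i-2} with p_{-2}=0, p_{-1}=1, q_{-2}=1, q_{-1}=0):
  i=0: a_0=6, p_0 = 6*1 + 0 = 6, q_0 = 6*0 + 1 = 1.
  i=1: a_1=2, p_1 = 2*6 + 1 = 13, q_1 = 2*1 + 0 = 2.
  i=2: a_2=2, p_2 = 2*13 + 6 = 32, q_2 = 2*2 + 1 = 5.
  i=3: a_3=12, p_3 = 12*32 + 13 = 397, q_3 = 12*5 + 2 = 62.
  i=4: a_4=2, p_4 = 2*397 + 32 = 826, q_4 = 2*62 + 5 = 129.
  i=5: a_5=2, p_5 = 2*826 + 397 = 2049, q_5 = 2*129 + 62 = 320.
Indeed p_2^2 - 41*q_2^2 = 1024 - 1025 = -1, not +1.
Check: 2049^2 - 41*320^2 = 4198401 - 4198400 = 1, so (x, y) = (2049, 320) solves the equation, and by the theorem it is the least positive solution.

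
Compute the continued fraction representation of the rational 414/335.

[1; 4, 4, 6, 3]

Run the Euclidean algorithm on 414 and 335; the successive quotients are the partial quotients a_0, a_1, ... (each step inverts the fractional part left over by the previous one):
  414 = 1*335 + 79, so a_0 = 1.
  335 = 4*79 + 19, so a_1 = 4.
  79 = 4*19 + 3, so a_2 = 4.
  19 = 6*3 + 1, so a_3 = 6.
  3 = 3*1 + 0, so a_4 = 3.
The remainder reaches 0 after 5 divisions, so the expansion has 5 partial quotients, read off in order.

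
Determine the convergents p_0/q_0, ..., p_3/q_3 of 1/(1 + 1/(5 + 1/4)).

0/1, 1/1, 5/6, 21/25

Using the convergent recurrence p_i = a_i*p_{i-1} + p_{i-2}, q_i = a_i*q_{i-1} + q_{i-2} with p_{-2}=0, p_{-1}=1, q_{-2}=1, q_{-1}=0:
  i=0: a_0=0, p_0 = 0*1 + 0 = 0, q_0 = 0*0 + 1 = 1.
  i=1: a_1=1, p_1 = 1*0 + 1 = 1, q_1 = 1*1 + 0 = 1.
  i=2: a_2=5, p_2 = 5*1 + 0 = 5, q_2 = 5*1 + 1 = 6.
  i=3: a_3=4, p_3 = 4*5 + 1 = 21, q_3 = 4*6 + 1 = 25.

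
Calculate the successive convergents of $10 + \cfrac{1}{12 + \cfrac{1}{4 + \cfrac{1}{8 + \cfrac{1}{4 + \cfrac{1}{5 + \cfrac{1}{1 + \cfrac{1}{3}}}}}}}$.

10/1, 121/12, 494/49, 4073/404, 16786/1665, 88003/8729, 104789/10394, 402370/39911

Using the convergent recurrence p_i = a_i*p_{i-1} + p_{i-2}, q_i = a_i*q_{i-1} + q_{i-2} with p_{-2}=0, p_{-1}=1, q_{-2}=1, q_{-1}=0:
  i=0: a_0=10, p_0 = 10*1 + 0 = 10, q_0 = 10*0 + 1 = 1.
  i=1: a_1=12, p_1 = 12*10 + 1 = 121, q_1 = 12*1 + 0 = 12.
  i=2: a_2=4, p_2 = 4*121 + 10 = 494, q_2 = 4*12 + 1 = 49.
  i=3: a_3=8, p_3 = 8*494 + 121 = 4073, q_3 = 8*49 + 12 = 404.
  i=4: a_4=4, p_4 = 4*4073 + 494 = 16786, q_4 = 4*404 + 49 = 1665.
  i=5: a_5=5, p_5 = 5*16786 + 4073 = 88003, q_5 = 5*1665 + 404 = 8729.
  i=6: a_6=1, p_6 = 1*88003 + 16786 = 104789, q_6 = 1*8729 + 1665 = 10394.
  i=7: a_7=3, p_7 = 3*104789 + 88003 = 402370, q_7 = 3*10394 + 8729 = 39911.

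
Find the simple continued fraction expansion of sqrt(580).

[24; (12, 48)]

Write x_i = (sqrt(580) + m_i)/d_i with (m_0, d_0) = (0, 1). a_0 = floor(sqrt(580)) = 24, since 24^2 = 576 <= 580 < 625 = 25^2.
Iterate m_{i+1} = d_i*a_i - m_i, d_{i+1} = (580 - m_{i+1}^2)/d_i, a_{i+1} = floor((a_0 + m_{i+1})/d_{i+1}):
  m_1 = 1*24 - 0 = 24, d_1 = (580 - 24^2)/1 = 4/1 = 4, a_1 = floor((24 + 24)/4) = 12.
  m_2 = 4*12 - 24 = 24, d_2 = (580 - 24^2)/4 = 4/4 = 1, a_2 = floor((24 + 24)/1) = 48.
  m_3 = 1*48 - 24 = 24, d_3 = (580 - 24^2)/1 = 4/1 = 4: (m_3, d_3) = (m_1, d_1) = (24, 4), so from here the quotients repeat a_1, a_2; the period length is 2.
Hence the expansion of sqrt(580) is a_0 = 24 followed by the repeating block 12, 48 (period 2).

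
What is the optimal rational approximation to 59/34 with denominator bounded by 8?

Expand x = 59/34 as a continued fraction with the Euclidean algorithm:
  59 = 1*34 + 25, so a_0 = 1.
  34 = 1*25 + 9, so a_1 = 1.
  25 = 2*9 + 7, so a_2 = 2.
  9 = 1*7 + 2, so a_3 = 1.
  7 = 3*2 + 1, so a_4 = 3.
  2 = 2*1 + 0, so a_5 = 2.
so x = [1; 1, 2, 1, 3, 2].
Convergents (p_i = a_i*p_{i-1} + p_{i-2}, q_i = a_i*q_{i-1} + q_{i-2} with p_{-2}=0, p_{-1}=1, q_{-2}=1, q_{-1}=0), until the denominator exceeds 8:
  i=0: a_0=1, p_0 = 1*1 + 0 = 1, q_0 = 1*0 + 1 = 1.
  i=1: a_1=1, p_1 = 1*1 + 1 = 2, q_1 = 1*1 + 0 = 1.
  i=2: a_2=2, p_2 = 2*2 + 1 = 5, q_2 = 2*1 + 1 = 3.
  i=3: a_3=1, p_3 = 1*5 + 2 = 7, q_3 = 1*3 + 1 = 4.
  i=4: a_4=3, p_4 = 3*7 + 5 = 26, q_4 = 3*4 + 3 = 15.
q_4 = 15 > 8, so the last convergent with denominator <= 8 is p_3/q_3 = 7/4.
The closest fraction with denominator <= 8 is either p_3/q_3 or the intermediate fraction (k*p_3 + p_2)/(k*q_3 + q_2) with the largest k >= 1 whose denominator stays <= 8; these approach x as k grows, and every other convergent or intermediate fraction in range is farther away.
Largest k: floor((8 - q_2)/q_3) = floor((8 - 3)/4) = 1.
That gives (1*7 + 5)/(1*4 + 3) = 12/7.
Compare the errors: |x - 7/4| = |59*4 - 7*34|/(34*4) = 2/136, and |x - 12/7| = |59*7 - 12*34|/(34*7) = 5/238.
Cross-multiplying, 2*238 = 476 < 680 = 5*136, so 2/136 is smaller: the convergent 7/4 is closer to x than 12/7.

7/4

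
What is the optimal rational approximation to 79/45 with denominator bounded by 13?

7/4

Expand x = 79/45 as a continued fraction with the Euclidean algorithm:
  79 = 1*45 + 34, so a_0 = 1.
  45 = 1*34 + 11, so a_1 = 1.
  34 = 3*11 + 1, so a_2 = 3.
  11 = 11*1 + 0, so a_3 = 11.
so x = [1; 1, 3, 11].
Convergents (p_i = a_i*p_{i-1} + p_{i-2}, q_i = a_i*q_{i-1} + q_{i-2} with p_{-2}=0, p_{-1}=1, q_{-2}=1, q_{-1}=0), until the denominator exceeds 13:
  i=0: a_0=1, p_0 = 1*1 + 0 = 1, q_0 = 1*0 + 1 = 1.
  i=1: a_1=1, p_1 = 1*1 + 1 = 2, q_1 = 1*1 + 0 = 1.
  i=2: a_2=3, p_2 = 3*2 + 1 = 7, q_2 = 3*1 + 1 = 4.
  i=3: a_3=11, p_3 = 11*7 + 2 = 79, q_3 = 11*4 + 1 = 45.
q_3 = 45 > 13, so the last convergent with denominator <= 13 is p_2/q_2 = 7/4.
The closest fraction with denominator <= 13 is either p_2/q_2 or the intermediate fraction (k*p_2 + p_1)/(k*q_2 + q_1) with the largest k >= 1 whose denominator stays <= 13; these approach x as k grows, and every other convergent or intermediate fraction in range is farther away.
Largest k: floor((13 - q_1)/q_2) = floor((13 - 1)/4) = 3.
That gives (3*7 + 2)/(3*4 + 1) = 23/13.
Compare the errors: |x - 7/4| = |79*4 - 7*45|/(45*4) = 1/180, and |x - 23/13| = |79*13 - 23*45|/(45*13) = 8/585.
Cross-multiplying, 1*585 = 585 < 1440 = 8*180, so 1/180 is smaller: the convergent 7/4 is closer to x than 23/13.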